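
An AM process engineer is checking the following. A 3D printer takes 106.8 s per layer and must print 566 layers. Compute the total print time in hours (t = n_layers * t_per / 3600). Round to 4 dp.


t = 566 * 106.8 / 3600 = 16.7913 hrs


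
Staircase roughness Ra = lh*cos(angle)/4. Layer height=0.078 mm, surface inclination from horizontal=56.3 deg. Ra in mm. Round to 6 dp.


Ra = 0.078 * cos(56.3) / 4 = 0.010819 mm


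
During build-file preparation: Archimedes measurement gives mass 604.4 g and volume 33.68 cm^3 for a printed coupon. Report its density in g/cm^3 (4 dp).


rho = 604.4 / 33.68 = 17.9454 g/cm^3


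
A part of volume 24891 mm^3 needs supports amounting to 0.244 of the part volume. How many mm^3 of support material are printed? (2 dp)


V_support = 24891 * 0.244 = 6073.4 mm^3


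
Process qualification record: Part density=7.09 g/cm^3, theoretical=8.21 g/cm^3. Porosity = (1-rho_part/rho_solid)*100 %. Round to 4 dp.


Porosity = (1-7.09/8.21)*100 = 13.6419 %


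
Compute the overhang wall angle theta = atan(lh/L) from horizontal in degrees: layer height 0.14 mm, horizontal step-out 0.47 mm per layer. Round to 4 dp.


angle = atan(0.14/0.47) = 16.5873 degrees


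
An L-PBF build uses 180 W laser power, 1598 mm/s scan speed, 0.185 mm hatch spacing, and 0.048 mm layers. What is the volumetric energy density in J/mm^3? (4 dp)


E = 180 / (1598*0.185*0.048) = 12.6848 J/mm^3


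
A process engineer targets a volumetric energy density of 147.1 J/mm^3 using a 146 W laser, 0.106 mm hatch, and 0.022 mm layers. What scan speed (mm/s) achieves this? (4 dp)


v = 146 / (147.1*0.106*0.022) = 425.6098 mm/s


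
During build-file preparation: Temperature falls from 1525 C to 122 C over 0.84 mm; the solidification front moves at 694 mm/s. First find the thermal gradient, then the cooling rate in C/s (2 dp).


G = (1525-122)/0.84 = 1670.23809524 C/mm
CR = 1670.23809524 * 694 = 1159145.24 C/s


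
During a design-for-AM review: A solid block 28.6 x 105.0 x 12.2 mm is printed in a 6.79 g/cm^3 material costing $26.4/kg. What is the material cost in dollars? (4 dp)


V = 28.6 * 105.0 * 12.2 = 36636.6 mm^3 = 36.6366 cm^3
Mass = 36.6366 * 6.79 / 1000 = 0.24876251 kg
Cost = 0.24876251 * 26.4 = 6.5673 $


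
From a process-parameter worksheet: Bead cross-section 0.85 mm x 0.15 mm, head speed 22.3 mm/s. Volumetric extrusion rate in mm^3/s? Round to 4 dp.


Rate = 0.85 * 0.15 * 22.3 = 2.8433 mm^3/s


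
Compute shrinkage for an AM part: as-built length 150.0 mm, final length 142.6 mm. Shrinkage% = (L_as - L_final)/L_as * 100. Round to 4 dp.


Shrinkage = ((150.0-142.6)/150.0)*100 = 4.9333 %


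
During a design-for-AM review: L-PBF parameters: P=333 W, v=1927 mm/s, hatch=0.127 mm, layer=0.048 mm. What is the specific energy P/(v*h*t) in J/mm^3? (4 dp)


Build rate = 1927 * 0.127 * 0.048 = 11.746992 mm^3/s
SE = 333 / 11.746992 = 28.3477 J/mm^3


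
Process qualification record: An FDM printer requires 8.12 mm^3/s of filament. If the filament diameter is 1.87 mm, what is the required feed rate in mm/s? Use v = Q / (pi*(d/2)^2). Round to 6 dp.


A = pi*(1.87/2)^2 = 2.746459
v = 8.12 / 2.746459 = 2.956534 mm/s


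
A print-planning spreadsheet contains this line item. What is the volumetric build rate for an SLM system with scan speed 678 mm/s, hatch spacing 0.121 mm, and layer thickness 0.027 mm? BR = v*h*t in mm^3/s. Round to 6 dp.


Rate = 678 * 0.121 * 0.027 = 2.215026 mm^3/s


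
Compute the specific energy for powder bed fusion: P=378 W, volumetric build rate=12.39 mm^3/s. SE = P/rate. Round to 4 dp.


SE = 378 / 12.39 = 30.5085 J/mm^3


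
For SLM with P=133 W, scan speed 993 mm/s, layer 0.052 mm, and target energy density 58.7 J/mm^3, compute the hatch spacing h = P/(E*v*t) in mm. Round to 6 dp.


h = 133 / (58.7*993*0.052) = 0.043879 mm


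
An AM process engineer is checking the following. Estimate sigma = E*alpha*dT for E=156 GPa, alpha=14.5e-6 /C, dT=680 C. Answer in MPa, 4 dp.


sigma = 156*1000 * 14.5e-6 * 680 = 1538.16 MPa


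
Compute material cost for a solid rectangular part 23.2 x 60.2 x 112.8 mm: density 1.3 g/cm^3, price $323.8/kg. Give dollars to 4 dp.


V = 23.2 * 60.2 * 112.8 = 157540.992 mm^3 = 157.540992 cm^3
Mass = 157.540992 * 1.3 / 1000 = 0.20480329 kg
Cost = 0.20480329 * 323.8 = 66.3153 $


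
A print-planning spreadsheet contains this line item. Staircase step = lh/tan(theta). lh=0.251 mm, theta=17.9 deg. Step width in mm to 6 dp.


step = 0.251 / tan(17.9) = 0.777111 mm


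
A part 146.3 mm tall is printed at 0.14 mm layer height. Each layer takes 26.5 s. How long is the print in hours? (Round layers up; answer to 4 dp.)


Layers = ceil(146.3/0.14) = 1045
t = 1045 * 26.5 / 3600 = 7.6924 hrs


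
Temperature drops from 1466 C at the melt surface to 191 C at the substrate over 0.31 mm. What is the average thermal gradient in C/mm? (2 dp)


G = (1466-191)/0.31 = 4112.9 C/mm


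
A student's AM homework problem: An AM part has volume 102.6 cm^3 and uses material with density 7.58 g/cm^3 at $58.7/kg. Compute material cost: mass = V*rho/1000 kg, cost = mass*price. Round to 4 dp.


Mass = 102.6*7.58/1000 = 0.777708 kg
Cost = 0.777708 * 58.7 = 45.6515 $


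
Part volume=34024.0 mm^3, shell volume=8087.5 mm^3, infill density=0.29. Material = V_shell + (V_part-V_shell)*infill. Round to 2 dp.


V_infill = (34024.0 - 8087.5) * 0.29 = 7521.59
V_total = 8087.5 + 7521.59 = 15609.09 mm^3


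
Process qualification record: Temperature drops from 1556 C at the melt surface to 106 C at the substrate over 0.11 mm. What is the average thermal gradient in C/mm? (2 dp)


G = (1556-106)/0.11 = 13181.82 C/mm


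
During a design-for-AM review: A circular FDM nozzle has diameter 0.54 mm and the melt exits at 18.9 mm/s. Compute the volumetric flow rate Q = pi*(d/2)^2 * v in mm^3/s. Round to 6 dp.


A = pi*(0.54/2)^2 = 0.2290221 mm^2
Q = 0.2290221 * 18.9 = 4.328518 mm^3/s


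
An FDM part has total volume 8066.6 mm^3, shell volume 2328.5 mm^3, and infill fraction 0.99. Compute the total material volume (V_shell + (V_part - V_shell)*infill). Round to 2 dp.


V_infill = (8066.6 - 2328.5) * 0.99 = 5680.72
V_total = 2328.5 + 5680.72 = 8009.22 mm^3


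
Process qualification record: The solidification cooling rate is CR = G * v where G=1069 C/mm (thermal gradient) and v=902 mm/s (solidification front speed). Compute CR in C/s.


CR = 1069 * 902 = 964238 C/s


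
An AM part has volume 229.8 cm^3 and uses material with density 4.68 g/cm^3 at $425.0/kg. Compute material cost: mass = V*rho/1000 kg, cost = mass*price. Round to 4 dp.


Mass = 229.8*4.68/1000 = 1.075464 kg
Cost = 1.075464 * 425.0 = 457.0722 $


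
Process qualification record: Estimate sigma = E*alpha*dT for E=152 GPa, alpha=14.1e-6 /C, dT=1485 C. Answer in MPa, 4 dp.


sigma = 152*1000 * 14.1e-6 * 1485 = 3182.652 MPa


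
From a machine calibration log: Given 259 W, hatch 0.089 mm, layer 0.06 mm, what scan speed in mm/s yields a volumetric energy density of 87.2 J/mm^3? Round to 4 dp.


v = 259 / (87.2*0.089*0.06) = 556.2141 mm/s


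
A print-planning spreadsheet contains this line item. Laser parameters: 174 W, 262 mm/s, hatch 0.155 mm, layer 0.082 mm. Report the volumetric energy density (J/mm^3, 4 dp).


E = 174 / (262*0.155*0.082) = 52.2519 J/mm^3


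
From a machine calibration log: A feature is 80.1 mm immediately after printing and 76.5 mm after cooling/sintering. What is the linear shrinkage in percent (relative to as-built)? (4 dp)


Shrinkage = ((80.1-76.5)/80.1)*100 = 4.4944 %


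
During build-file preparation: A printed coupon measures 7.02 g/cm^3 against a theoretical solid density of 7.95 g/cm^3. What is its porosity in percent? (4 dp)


Porosity = (1-7.02/7.95)*100 = 11.6981 %


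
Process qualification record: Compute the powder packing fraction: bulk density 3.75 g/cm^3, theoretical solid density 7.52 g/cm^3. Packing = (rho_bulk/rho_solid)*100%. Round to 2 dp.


Packing = (3.75/7.52)*100 = 49.87 %


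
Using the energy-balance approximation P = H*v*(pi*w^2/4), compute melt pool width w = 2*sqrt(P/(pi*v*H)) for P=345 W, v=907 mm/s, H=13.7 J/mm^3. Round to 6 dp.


w = 2*sqrt(345/(pi*907*13.7)) = 0.188019 mm


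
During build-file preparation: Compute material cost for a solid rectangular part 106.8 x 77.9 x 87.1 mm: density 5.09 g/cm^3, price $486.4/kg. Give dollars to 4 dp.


V = 106.8 * 77.9 * 87.1 = 724647.612 mm^3 = 724.647612 cm^3
Mass = 724.647612 * 5.09 / 1000 = 3.68845635 kg
Cost = 3.68845635 * 486.4 = 1794.0652 $


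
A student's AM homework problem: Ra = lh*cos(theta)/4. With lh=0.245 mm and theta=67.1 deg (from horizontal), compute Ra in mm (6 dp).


Ra = 0.245 * cos(67.1) / 4 = 0.023834 mm


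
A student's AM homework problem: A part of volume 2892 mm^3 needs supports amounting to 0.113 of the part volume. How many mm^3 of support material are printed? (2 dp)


V_support = 2892 * 0.113 = 326.8 mm^3


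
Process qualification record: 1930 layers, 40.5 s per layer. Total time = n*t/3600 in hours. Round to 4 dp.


t = 1930 * 40.5 / 3600 = 21.7125 hrs


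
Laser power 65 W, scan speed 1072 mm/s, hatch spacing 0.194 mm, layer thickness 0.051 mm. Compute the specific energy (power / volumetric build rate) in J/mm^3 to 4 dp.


Build rate = 1072 * 0.194 * 0.051 = 10.606368 mm^3/s
SE = 65 / 10.606368 = 6.1284 J/mm^3


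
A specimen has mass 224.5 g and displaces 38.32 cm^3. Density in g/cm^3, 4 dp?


rho = 224.5 / 38.32 = 5.8586 g/cm^3


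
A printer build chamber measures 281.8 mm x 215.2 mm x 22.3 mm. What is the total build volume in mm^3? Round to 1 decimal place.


V = 281.8 * 215.2 * 22.3 = 1352346.9 mm^3


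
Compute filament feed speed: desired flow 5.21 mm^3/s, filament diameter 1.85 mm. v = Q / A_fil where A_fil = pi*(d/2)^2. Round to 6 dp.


A = pi*(1.85/2)^2 = 2.688025
v = 5.21 / 2.688025 = 1.938226 mm/s


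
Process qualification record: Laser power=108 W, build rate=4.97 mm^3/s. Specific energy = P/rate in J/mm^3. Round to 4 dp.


SE = 108 / 4.97 = 21.7304 J/mm^3


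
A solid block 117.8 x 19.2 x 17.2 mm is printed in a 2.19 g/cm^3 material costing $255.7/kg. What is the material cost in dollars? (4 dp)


V = 117.8 * 19.2 * 17.2 = 38902.272 mm^3 = 38.902272 cm^3
Mass = 38.902272 * 2.19 / 1000 = 0.08519598 kg
Cost = 0.08519598 * 255.7 = 21.7846 $


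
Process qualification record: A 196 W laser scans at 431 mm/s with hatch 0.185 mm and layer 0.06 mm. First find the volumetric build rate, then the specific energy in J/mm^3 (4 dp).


Build rate = 431 * 0.185 * 0.06 = 4.7841 mm^3/s
SE = 196 / 4.7841 = 40.969 J/mm^3


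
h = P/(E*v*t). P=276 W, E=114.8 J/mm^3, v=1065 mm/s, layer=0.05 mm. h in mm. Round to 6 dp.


h = 276 / (114.8*1065*0.05) = 0.045149 mm


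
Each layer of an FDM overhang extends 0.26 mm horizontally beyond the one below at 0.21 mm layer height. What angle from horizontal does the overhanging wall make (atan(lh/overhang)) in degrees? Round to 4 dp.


angle = atan(0.21/0.26) = 38.9275 degrees


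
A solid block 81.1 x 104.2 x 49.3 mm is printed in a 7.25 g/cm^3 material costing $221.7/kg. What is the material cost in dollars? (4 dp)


V = 81.1 * 104.2 * 49.3 = 416615.566 mm^3 = 416.615566 cm^3
Mass = 416.615566 * 7.25 / 1000 = 3.02046285 kg
Cost = 3.02046285 * 221.7 = 669.6366 $


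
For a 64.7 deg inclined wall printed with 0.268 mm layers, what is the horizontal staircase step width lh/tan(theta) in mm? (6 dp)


step = 0.268 / tan(64.7) = 0.126683 mm


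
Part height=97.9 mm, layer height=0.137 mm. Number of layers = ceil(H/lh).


Layers = ceil(97.9/0.137) = 715


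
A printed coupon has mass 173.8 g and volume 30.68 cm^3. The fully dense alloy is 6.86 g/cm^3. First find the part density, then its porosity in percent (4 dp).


rho_part = 173.8 / 30.68 = 5.66492829 g/cm^3
Porosity = (1 - 5.66492829/6.86)*100 = 17.4209 %


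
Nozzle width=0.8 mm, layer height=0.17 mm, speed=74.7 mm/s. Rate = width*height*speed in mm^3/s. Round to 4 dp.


Rate = 0.8 * 0.17 * 74.7 = 10.1592 mm^3/s


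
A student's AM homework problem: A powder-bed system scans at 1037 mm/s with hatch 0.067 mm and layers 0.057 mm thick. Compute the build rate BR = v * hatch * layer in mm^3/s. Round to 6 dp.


Rate = 1037 * 0.067 * 0.057 = 3.960303 mm^3/s


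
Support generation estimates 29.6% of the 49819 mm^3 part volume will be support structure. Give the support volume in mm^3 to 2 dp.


V_support = 49819 * 0.296 = 14746.42 mm^3


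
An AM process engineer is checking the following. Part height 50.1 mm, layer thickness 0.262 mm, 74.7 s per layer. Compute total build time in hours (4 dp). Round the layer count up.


Layers = ceil(50.1/0.262) = 192
t = 192 * 74.7 / 3600 = 3.984 hrs


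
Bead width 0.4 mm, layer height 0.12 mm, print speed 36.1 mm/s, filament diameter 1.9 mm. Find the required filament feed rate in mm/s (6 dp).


Q = 0.4 * 0.12 * 36.1 = 1.7328 mm^3/s
A_fil = pi*(1.9/2)^2 = 2.83528737 mm^2
v_feed = 1.7328 / 2.83528737 = 0.611155 mm/s


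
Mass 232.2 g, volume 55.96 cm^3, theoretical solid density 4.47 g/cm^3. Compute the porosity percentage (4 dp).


rho_part = 232.2 / 55.96 = 4.14939242 g/cm^3
Porosity = (1 - 4.14939242/4.47)*100 = 7.1724 %


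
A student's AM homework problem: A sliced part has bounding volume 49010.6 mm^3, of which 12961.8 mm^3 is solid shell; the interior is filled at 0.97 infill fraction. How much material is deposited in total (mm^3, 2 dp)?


V_infill = (49010.6 - 12961.8) * 0.97 = 34967.34
V_total = 12961.8 + 34967.34 = 47929.14 mm^3


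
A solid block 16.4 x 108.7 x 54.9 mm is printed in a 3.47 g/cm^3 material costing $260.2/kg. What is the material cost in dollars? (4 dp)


V = 16.4 * 108.7 * 54.9 = 97869.132 mm^3 = 97.869132 cm^3
Mass = 97.869132 * 3.47 / 1000 = 0.33960589 kg
Cost = 0.33960589 * 260.2 = 88.3655 $


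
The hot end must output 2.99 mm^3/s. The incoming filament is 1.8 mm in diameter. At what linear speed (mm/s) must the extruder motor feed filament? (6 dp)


A = pi*(1.8/2)^2 = 2.54469
v = 2.99 / 2.54469 = 1.174996 mm/s


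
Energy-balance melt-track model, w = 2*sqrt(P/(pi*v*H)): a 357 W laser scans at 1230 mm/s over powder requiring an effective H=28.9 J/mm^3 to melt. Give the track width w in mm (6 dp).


w = 2*sqrt(357/(pi*1230*28.9)) = 0.11308 mm


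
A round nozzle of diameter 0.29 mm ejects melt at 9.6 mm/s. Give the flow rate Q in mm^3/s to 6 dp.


A = pi*(0.29/2)^2 = 0.06605199 mm^2
Q = 0.06605199 * 9.6 = 0.634099 mm^3/s


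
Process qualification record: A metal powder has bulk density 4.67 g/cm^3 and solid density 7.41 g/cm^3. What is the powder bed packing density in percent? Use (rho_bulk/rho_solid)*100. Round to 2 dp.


Packing = (4.67/7.41)*100 = 63.02 %


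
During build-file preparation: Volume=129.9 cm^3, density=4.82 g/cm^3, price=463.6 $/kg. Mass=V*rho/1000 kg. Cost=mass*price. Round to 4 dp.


Mass = 129.9*4.82/1000 = 0.626118 kg
Cost = 0.626118 * 463.6 = 290.2683 $


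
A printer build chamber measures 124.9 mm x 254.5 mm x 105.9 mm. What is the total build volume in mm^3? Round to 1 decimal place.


V = 124.9 * 254.5 * 105.9 = 3366248.6 mm^3


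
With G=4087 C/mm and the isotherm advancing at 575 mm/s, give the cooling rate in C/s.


CR = 4087 * 575 = 2350025 C/s


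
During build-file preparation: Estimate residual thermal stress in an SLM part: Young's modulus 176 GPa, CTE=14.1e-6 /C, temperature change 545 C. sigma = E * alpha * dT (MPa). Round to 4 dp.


sigma = 176*1000 * 14.1e-6 * 545 = 1352.472 MPa


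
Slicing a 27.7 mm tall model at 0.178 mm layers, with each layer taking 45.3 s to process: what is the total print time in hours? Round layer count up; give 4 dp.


Layers = ceil(27.7/0.178) = 156
t = 156 * 45.3 / 3600 = 1.963 hrs


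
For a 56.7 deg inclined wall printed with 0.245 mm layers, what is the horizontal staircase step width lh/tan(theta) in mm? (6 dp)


step = 0.245 / tan(56.7) = 0.160935 mm


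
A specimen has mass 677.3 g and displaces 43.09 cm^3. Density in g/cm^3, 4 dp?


rho = 677.3 / 43.09 = 15.7183 g/cm^3


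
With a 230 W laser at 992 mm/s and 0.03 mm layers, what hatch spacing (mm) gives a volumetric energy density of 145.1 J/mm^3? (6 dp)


h = 230 / (145.1*992*0.03) = 0.053263 mm


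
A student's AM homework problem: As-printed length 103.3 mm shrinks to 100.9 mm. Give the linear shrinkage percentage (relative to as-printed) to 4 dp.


Shrinkage = ((103.3-100.9)/103.3)*100 = 2.3233 %


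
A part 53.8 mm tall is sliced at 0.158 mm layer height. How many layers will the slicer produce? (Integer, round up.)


Layers = ceil(53.8/0.158) = 341


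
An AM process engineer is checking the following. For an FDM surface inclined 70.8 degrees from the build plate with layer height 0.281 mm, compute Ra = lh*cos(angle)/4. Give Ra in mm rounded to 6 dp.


Ra = 0.281 * cos(70.8) / 4 = 0.023103 mm


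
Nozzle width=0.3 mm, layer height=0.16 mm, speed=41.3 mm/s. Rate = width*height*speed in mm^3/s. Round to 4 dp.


Rate = 0.3 * 0.16 * 41.3 = 1.9824 mm^3/s


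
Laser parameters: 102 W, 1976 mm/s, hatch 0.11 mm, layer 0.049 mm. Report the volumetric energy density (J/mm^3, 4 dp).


E = 102 / (1976*0.11*0.049) = 9.5769 J/mm^3


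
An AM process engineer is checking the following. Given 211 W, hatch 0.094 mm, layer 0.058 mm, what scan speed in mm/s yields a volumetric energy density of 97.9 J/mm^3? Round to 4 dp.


v = 211 / (97.9*0.094*0.058) = 395.3156 mm/s


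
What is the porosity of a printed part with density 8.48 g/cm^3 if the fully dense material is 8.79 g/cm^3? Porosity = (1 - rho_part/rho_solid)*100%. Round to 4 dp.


Porosity = (1-8.48/8.79)*100 = 3.5267 %


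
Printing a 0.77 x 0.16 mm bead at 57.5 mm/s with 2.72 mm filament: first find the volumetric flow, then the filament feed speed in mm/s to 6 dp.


Q = 0.77 * 0.16 * 57.5 = 7.084 mm^3/s
A_fil = pi*(2.72/2)^2 = 5.81068977 mm^2
v_feed = 7.084 / 5.81068977 = 1.219132 mm/s


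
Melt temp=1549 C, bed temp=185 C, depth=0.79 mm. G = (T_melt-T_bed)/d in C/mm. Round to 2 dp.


G = (1549-185)/0.79 = 1726.58 C/mm


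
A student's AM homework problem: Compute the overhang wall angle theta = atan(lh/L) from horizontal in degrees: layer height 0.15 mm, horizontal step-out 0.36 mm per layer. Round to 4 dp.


angle = atan(0.15/0.36) = 22.6199 degrees


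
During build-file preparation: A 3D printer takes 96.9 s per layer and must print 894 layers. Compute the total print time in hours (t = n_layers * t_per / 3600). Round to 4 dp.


t = 894 * 96.9 / 3600 = 24.0635 hrs


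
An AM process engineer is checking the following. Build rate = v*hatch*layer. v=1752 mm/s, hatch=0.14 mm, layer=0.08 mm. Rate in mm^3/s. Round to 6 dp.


Rate = 1752 * 0.14 * 0.08 = 19.6224 mm^3/s


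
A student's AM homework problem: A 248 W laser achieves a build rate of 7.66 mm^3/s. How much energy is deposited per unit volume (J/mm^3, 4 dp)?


SE = 248 / 7.66 = 32.376 J/mm^3


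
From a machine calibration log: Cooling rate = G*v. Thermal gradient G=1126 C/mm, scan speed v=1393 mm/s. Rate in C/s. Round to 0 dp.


CR = 1126 * 1393 = 1568518 C/s


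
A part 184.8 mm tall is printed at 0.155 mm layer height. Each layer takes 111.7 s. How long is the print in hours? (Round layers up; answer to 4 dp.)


Layers = ceil(184.8/0.155) = 1193
t = 1193 * 111.7 / 3600 = 37.0161 hrs


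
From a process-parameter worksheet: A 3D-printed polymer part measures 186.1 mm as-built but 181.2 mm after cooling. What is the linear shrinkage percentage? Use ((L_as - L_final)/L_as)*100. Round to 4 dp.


Shrinkage = ((186.1-181.2)/186.1)*100 = 2.633 %


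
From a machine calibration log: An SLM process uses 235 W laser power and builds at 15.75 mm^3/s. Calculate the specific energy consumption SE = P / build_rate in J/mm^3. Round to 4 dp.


SE = 235 / 15.75 = 14.9206 J/mm^3


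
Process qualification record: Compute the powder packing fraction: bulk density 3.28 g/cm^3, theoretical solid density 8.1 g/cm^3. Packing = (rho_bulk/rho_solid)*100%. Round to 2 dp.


Packing = (3.28/8.1)*100 = 40.49 %


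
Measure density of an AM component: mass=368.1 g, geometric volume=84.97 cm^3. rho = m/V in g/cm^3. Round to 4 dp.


rho = 368.1 / 84.97 = 4.3321 g/cm^3


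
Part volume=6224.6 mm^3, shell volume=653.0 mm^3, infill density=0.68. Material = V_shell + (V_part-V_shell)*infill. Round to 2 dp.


V_infill = (6224.6 - 653.0) * 0.68 = 3788.69
V_total = 653.0 + 3788.69 = 4441.69 mm^3


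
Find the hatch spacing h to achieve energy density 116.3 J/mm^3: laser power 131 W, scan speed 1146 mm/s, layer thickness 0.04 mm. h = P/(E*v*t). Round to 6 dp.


h = 131 / (116.3*1146*0.04) = 0.024572 mm


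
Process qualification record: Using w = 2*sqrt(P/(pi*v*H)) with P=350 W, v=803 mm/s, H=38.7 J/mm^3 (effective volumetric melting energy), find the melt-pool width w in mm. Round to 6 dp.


w = 2*sqrt(350/(pi*803*38.7)) = 0.11975 mm


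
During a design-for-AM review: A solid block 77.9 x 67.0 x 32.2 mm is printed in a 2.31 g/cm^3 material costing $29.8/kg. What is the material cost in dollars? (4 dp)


V = 77.9 * 67.0 * 32.2 = 168061.46 mm^3 = 168.06146 cm^3
Mass = 168.06146 * 2.31 / 1000 = 0.38822197 kg
Cost = 0.38822197 * 29.8 = 11.569 $


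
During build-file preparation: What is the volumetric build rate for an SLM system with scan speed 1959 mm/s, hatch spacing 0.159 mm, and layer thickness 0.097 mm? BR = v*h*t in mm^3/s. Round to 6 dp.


Rate = 1959 * 0.159 * 0.097 = 30.213657 mm^3/s


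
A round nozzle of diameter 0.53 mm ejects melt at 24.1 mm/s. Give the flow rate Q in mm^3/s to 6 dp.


A = pi*(0.53/2)^2 = 0.22061834 mm^2
Q = 0.22061834 * 24.1 = 5.316902 mm^3/s


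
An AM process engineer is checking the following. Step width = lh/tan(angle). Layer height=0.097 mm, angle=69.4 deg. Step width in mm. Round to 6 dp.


step = 0.097 / tan(69.4) = 0.03646 mm


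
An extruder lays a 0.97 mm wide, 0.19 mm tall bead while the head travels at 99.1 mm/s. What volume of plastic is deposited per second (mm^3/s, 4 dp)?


Rate = 0.97 * 0.19 * 99.1 = 18.2641 mm^3/s


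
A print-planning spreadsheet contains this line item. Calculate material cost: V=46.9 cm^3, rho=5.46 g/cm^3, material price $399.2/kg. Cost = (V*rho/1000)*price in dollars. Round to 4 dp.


Mass = 46.9*5.46/1000 = 0.256074 kg
Cost = 0.256074 * 399.2 = 102.2247 $


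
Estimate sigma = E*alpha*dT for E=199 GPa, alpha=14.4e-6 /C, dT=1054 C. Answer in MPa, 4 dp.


sigma = 199*1000 * 14.4e-6 * 1054 = 3020.3424 MPa


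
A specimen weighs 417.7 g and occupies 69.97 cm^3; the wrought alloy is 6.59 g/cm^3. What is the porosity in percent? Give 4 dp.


rho_part = 417.7 / 69.97 = 5.9697013 g/cm^3
Porosity = (1 - 5.9697013/6.59)*100 = 9.4127 %


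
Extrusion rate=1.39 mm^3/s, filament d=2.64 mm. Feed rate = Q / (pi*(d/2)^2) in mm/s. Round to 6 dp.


A = pi*(2.64/2)^2 = 5.473911
v = 1.39 / 5.473911 = 0.253932 mm/s


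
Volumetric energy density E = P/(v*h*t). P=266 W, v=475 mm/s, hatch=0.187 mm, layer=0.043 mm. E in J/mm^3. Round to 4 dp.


E = 266 / (475*0.187*0.043) = 69.6431 J/mm^3


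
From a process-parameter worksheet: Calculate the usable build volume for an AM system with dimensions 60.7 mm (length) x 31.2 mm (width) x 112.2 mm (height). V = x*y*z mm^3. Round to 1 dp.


V = 60.7 * 31.2 * 112.2 = 212488.8 mm^3


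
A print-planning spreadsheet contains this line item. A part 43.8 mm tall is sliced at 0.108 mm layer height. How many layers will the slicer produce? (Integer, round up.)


Layers = ceil(43.8/0.108) = 406


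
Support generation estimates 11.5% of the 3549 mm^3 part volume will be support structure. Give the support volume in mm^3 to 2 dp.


V_support = 3549 * 0.115 = 408.14 mm^3


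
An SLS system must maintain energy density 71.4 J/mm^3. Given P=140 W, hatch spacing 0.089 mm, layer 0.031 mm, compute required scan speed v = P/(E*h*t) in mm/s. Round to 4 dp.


v = 140 / (71.4*0.089*0.031) = 710.6866 mm/s


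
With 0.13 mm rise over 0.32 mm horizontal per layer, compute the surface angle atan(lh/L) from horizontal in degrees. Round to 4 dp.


angle = atan(0.13/0.32) = 22.1094 degrees


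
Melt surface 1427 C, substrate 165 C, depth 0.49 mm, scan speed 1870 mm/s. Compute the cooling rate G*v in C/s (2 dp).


G = (1427-165)/0.49 = 2575.51020408 C/mm
CR = 2575.51020408 * 1870 = 4816204.08 C/s


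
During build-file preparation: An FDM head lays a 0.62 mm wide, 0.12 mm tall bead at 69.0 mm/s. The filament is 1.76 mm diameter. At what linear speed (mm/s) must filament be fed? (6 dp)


Q = 0.62 * 0.12 * 69.0 = 5.1336 mm^3/s
A_fil = pi*(1.76/2)^2 = 2.43284935 mm^2
v_feed = 5.1336 / 2.43284935 = 2.110118 mm/s


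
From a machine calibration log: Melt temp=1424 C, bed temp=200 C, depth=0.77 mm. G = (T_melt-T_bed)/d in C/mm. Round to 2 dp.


G = (1424-200)/0.77 = 1589.61 C/mm


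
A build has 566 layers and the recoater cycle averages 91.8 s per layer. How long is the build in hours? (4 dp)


t = 566 * 91.8 / 3600 = 14.433 hrs


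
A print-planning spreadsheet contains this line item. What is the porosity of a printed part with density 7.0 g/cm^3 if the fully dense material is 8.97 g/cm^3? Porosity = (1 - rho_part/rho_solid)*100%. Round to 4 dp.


Porosity = (1-7.0/8.97)*100 = 21.9621 %


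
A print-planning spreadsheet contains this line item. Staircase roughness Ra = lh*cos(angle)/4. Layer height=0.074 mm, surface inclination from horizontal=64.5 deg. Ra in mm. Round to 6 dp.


Ra = 0.074 * cos(64.5) / 4 = 0.007964 mm


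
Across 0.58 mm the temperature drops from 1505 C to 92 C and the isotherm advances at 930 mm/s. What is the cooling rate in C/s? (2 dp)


G = (1505-92)/0.58 = 2436.20689655 C/mm
CR = 2436.20689655 * 930 = 2265672.41 C/s


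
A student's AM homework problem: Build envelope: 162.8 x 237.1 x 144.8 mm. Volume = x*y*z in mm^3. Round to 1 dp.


V = 162.8 * 237.1 * 144.8 = 5589262.6 mm^3


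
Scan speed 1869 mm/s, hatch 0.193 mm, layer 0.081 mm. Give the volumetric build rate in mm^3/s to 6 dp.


Rate = 1869 * 0.193 * 0.081 = 29.218077 mm^3/s


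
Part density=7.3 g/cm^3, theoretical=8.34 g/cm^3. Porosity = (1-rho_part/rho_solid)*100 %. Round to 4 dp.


Porosity = (1-7.3/8.34)*100 = 12.47 %


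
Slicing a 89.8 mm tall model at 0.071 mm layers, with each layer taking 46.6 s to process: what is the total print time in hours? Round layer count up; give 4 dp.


Layers = ceil(89.8/0.071) = 1265
t = 1265 * 46.6 / 3600 = 16.3747 hrs


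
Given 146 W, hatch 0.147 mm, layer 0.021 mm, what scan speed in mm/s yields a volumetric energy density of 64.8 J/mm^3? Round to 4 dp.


v = 146 / (64.8*0.147*0.021) = 729.8628 mm/s


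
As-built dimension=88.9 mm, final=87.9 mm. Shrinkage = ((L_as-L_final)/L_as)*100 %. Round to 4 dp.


Shrinkage = ((88.9-87.9)/88.9)*100 = 1.1249 %


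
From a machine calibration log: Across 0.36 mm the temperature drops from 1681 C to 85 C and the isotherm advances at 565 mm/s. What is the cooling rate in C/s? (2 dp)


G = (1681-85)/0.36 = 4433.33333333 C/mm
CR = 4433.33333333 * 565 = 2504833.33 C/s


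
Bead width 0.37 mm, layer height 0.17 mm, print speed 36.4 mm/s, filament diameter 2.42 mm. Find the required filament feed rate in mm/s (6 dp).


Q = 0.37 * 0.17 * 36.4 = 2.28956 mm^3/s
A_fil = pi*(2.42/2)^2 = 4.5996058 mm^2
v_feed = 2.28956 / 4.5996058 = 0.497773 mm/s


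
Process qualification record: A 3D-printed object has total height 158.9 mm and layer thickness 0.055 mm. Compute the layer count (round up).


Layers = ceil(158.9/0.055) = 2890


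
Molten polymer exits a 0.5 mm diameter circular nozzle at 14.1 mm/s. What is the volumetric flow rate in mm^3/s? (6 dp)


A = pi*(0.5/2)^2 = 0.19634954 mm^2
Q = 0.19634954 * 14.1 = 2.768529 mm^3/s


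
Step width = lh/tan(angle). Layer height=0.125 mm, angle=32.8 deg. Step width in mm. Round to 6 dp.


step = 0.125 / tan(32.8) = 0.193962 mm


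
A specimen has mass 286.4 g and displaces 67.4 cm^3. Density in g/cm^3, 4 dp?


rho = 286.4 / 67.4 = 4.2493 g/cm^3


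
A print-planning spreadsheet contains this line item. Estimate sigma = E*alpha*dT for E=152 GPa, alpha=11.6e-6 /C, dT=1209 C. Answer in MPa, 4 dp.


sigma = 152*1000 * 11.6e-6 * 1209 = 2131.7088 MPa


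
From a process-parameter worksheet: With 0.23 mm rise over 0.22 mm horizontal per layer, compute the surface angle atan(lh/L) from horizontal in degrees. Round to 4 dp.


angle = atan(0.23/0.22) = 46.273 degrees


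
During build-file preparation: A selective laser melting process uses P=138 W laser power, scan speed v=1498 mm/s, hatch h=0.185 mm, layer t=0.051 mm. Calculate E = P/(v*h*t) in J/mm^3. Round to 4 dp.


E = 138 / (1498*0.185*0.051) = 9.7639 J/mm^3


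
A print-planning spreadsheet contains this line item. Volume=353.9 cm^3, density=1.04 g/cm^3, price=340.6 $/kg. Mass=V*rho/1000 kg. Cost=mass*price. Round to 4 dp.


Mass = 353.9*1.04/1000 = 0.368056 kg
Cost = 0.368056 * 340.6 = 125.3599 $


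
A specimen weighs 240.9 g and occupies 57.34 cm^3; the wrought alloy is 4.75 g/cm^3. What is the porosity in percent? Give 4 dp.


rho_part = 240.9 / 57.34 = 4.20125567 g/cm^3
Porosity = (1 - 4.20125567/4.75)*100 = 11.5525 %


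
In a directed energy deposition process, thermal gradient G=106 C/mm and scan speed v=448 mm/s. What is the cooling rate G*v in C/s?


CR = 106 * 448 = 47488 C/s


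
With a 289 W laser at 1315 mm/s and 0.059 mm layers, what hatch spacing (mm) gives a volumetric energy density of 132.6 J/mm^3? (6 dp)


h = 289 / (132.6*1315*0.059) = 0.028092 mm


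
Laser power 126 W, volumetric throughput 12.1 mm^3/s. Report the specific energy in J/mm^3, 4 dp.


SE = 126 / 12.1 = 10.4132 J/mm^3


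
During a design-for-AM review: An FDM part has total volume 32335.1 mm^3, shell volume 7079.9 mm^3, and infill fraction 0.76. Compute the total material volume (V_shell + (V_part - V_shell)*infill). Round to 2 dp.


V_infill = (32335.1 - 7079.9) * 0.76 = 19193.95
V_total = 7079.9 + 19193.95 = 26273.85 mm^3


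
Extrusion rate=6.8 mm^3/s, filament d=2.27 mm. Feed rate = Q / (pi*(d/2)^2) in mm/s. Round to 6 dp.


A = pi*(2.27/2)^2 = 4.047078
v = 6.8 / 4.047078 = 1.680225 mm/s


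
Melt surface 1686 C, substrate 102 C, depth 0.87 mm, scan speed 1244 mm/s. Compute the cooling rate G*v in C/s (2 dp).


G = (1686-102)/0.87 = 1820.68965517 C/mm
CR = 1820.68965517 * 1244 = 2264937.93 C/s


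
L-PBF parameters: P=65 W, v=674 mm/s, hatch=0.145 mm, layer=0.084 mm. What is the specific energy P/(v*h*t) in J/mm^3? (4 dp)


Build rate = 674 * 0.145 * 0.084 = 8.20932 mm^3/s
SE = 65 / 8.20932 = 7.9178 J/mm^3


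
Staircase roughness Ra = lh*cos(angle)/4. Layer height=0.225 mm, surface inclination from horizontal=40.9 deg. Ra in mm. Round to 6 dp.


Ra = 0.225 * cos(40.9) / 4 = 0.042517 mm


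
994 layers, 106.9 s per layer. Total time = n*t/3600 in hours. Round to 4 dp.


t = 994 * 106.9 / 3600 = 29.5163 hrs


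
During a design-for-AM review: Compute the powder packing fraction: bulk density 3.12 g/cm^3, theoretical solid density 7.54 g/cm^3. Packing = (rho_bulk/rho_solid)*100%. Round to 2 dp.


Packing = (3.12/7.54)*100 = 41.38 %


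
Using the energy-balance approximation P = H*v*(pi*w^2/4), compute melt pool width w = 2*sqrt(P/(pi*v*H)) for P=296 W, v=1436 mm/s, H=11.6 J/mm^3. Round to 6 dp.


w = 2*sqrt(296/(pi*1436*11.6)) = 0.150416 mm


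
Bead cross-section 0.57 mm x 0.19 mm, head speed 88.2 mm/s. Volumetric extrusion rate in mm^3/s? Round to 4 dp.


Rate = 0.57 * 0.19 * 88.2 = 9.5521 mm^3/s


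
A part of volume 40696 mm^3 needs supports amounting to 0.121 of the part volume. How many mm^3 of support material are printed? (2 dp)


V_support = 40696 * 0.121 = 4924.22 mm^3


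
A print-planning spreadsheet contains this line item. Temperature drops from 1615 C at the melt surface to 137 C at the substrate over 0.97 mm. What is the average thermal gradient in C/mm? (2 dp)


G = (1615-137)/0.97 = 1523.71 C/mm


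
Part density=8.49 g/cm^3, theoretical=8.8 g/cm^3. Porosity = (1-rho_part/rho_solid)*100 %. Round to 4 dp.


Porosity = (1-8.49/8.8)*100 = 3.5227 %


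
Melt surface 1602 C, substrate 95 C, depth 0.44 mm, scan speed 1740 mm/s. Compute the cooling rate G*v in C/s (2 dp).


G = (1602-95)/0.44 = 3425.0 C/mm
CR = 3425.0 * 1740 = 5959500.0 C/s


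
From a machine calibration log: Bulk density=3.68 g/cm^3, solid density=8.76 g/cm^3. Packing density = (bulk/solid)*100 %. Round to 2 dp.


Packing = (3.68/8.76)*100 = 42.01 %


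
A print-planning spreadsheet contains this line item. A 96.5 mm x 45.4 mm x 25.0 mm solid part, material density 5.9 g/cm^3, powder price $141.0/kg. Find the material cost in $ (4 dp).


V = 96.5 * 45.4 * 25.0 = 109527.5 mm^3 = 109.5275 cm^3
Mass = 109.5275 * 5.9 / 1000 = 0.64621225 kg
Cost = 0.64621225 * 141.0 = 91.1159 $


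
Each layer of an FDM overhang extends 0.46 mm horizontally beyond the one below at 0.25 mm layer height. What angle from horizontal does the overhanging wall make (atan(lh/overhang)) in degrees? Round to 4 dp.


angle = atan(0.25/0.46) = 28.5231 degrees


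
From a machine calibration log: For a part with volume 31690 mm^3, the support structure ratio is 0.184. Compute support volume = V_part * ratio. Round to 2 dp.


V_support = 31690 * 0.184 = 5830.96 mm^3


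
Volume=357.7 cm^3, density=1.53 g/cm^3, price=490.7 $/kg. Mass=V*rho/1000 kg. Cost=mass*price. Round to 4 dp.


Mass = 357.7*1.53/1000 = 0.547281 kg
Cost = 0.547281 * 490.7 = 268.5508 $


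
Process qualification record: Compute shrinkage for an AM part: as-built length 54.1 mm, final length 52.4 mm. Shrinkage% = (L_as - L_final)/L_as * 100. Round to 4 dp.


Shrinkage = ((54.1-52.4)/54.1)*100 = 3.1423 %


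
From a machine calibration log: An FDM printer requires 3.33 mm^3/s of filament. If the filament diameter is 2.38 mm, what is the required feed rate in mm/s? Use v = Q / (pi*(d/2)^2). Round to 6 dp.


A = pi*(2.38/2)^2 = 4.448809
v = 3.33 / 4.448809 = 0.748515 mm/s


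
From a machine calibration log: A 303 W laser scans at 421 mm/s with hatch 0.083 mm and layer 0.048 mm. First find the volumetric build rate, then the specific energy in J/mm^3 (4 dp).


Build rate = 421 * 0.083 * 0.048 = 1.677264 mm^3/s
SE = 303 / 1.677264 = 180.6513 J/mm^3


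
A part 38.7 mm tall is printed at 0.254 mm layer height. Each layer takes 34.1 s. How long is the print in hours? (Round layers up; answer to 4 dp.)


Layers = ceil(38.7/0.254) = 153
t = 153 * 34.1 / 3600 = 1.4493 hrs


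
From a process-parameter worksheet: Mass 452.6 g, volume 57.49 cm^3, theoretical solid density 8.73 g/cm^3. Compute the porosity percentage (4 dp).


rho_part = 452.6 / 57.49 = 7.87267351 g/cm^3
Porosity = (1 - 7.87267351/8.73)*100 = 9.8205 %


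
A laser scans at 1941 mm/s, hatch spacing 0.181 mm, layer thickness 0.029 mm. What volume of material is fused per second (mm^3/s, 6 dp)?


Rate = 1941 * 0.181 * 0.029 = 10.188309 mm^3/s


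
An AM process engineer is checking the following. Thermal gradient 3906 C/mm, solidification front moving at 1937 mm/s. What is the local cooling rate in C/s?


CR = 3906 * 1937 = 7565922 C/s


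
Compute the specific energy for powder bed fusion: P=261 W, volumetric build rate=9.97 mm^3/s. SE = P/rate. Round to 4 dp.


SE = 261 / 9.97 = 26.1785 J/mm^3


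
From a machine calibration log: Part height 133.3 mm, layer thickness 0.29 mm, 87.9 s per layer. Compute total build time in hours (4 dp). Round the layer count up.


Layers = ceil(133.3/0.29) = 460
t = 460 * 87.9 / 3600 = 11.2317 hrs


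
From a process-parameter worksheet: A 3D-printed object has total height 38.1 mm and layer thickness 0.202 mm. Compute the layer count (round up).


Layers = ceil(38.1/0.202) = 189


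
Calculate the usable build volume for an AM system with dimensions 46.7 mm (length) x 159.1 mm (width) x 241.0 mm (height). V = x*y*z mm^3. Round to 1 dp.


V = 46.7 * 159.1 * 241.0 = 1790622.8 mm^3


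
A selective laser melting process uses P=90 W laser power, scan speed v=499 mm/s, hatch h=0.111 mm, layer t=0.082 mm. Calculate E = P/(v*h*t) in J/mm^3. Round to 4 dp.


E = 90 / (499*0.111*0.082) = 19.8155 J/mm^3


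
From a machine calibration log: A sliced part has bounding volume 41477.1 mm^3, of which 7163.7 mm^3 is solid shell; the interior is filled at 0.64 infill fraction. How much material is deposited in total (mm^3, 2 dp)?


V_infill = (41477.1 - 7163.7) * 0.64 = 21960.58
V_total = 7163.7 + 21960.58 = 29124.28 mm^3


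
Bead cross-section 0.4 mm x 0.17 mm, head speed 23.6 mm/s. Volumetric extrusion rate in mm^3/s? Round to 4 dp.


Rate = 0.4 * 0.17 * 23.6 = 1.6048 mm^3/s


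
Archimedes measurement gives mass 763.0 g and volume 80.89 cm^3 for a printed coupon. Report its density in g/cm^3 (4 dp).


rho = 763.0 / 80.89 = 9.4326 g/cm^3


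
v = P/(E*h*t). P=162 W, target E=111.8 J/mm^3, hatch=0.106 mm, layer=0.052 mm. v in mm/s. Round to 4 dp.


v = 162 / (111.8*0.106*0.052) = 262.8839 mm/s


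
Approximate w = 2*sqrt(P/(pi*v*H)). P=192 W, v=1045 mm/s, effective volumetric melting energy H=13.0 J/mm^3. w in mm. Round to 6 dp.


w = 2*sqrt(192/(pi*1045*13.0)) = 0.134145 mm


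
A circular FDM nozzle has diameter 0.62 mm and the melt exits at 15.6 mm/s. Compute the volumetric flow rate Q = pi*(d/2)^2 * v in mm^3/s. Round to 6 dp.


A = pi*(0.62/2)^2 = 0.30190705 mm^2
Q = 0.30190705 * 15.6 = 4.70975 mm^3/s


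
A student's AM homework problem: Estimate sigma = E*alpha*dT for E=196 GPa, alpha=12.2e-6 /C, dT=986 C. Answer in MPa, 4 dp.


sigma = 196*1000 * 12.2e-6 * 986 = 2357.7232 MPa


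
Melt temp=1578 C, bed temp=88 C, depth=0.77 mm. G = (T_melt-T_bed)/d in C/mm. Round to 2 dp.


G = (1578-88)/0.77 = 1935.06 C/mm


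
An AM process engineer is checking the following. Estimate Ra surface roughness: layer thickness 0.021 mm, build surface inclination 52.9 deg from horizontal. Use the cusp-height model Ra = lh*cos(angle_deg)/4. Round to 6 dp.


Ra = 0.021 * cos(52.9) / 4 = 0.003167 mm


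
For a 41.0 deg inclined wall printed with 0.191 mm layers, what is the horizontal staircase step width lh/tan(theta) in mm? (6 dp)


step = 0.191 / tan(41.0) = 0.21972 mm


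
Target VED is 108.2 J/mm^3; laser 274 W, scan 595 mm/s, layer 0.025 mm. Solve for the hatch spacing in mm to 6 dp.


h = 274 / (108.2*595*0.025) = 0.170242 mm


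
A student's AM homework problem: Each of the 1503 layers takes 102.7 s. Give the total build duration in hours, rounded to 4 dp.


t = 1503 * 102.7 / 3600 = 42.8773 hrs


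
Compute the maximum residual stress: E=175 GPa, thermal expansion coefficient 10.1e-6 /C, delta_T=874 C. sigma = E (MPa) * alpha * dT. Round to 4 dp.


sigma = 175*1000 * 10.1e-6 * 874 = 1544.795 MPa


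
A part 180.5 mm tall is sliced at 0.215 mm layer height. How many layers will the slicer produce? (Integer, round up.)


Layers = ceil(180.5/0.215) = 840


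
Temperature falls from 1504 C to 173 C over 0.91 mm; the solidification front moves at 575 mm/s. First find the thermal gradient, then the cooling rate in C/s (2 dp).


G = (1504-173)/0.91 = 1462.63736264 C/mm
CR = 1462.63736264 * 575 = 841016.48 C/s
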